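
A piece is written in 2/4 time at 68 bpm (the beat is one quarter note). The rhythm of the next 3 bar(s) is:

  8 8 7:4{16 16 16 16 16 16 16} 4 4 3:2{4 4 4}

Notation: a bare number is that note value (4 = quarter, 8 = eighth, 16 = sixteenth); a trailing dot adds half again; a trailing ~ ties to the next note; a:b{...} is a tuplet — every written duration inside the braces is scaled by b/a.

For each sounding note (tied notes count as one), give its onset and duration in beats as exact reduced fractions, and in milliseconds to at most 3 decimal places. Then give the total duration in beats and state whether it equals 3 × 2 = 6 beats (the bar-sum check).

1) 0.0ms=0b +441.176ms=1/2b
2) 441.176ms=1/2b +441.176ms=1/2b
3) 882.353ms=1b +126.05ms=1/7b
4) 1008.403ms=8/7b +126.05ms=1/7b
5) 1134.454ms=9/7b +126.05ms=1/7b
6) 1260.504ms=10/7b +126.05ms=1/7b
7) 1386.555ms=11/7b +126.05ms=1/7b
8) 1512.605ms=12/7b +126.05ms=1/7b
9) 1638.655ms=13/7b +126.05ms=1/7b
10) 1764.706ms=2b +882.353ms=1b
11) 2647.059ms=3b +882.353ms=1b
12) 3529.412ms=4b +588.235ms=2/3b
13) 4117.647ms=14/3b +588.235ms=2/3b
14) 4705.882ms=16/3b +588.235ms=2/3b
Σ=6b of 6 (68bpm 2/4) — PASS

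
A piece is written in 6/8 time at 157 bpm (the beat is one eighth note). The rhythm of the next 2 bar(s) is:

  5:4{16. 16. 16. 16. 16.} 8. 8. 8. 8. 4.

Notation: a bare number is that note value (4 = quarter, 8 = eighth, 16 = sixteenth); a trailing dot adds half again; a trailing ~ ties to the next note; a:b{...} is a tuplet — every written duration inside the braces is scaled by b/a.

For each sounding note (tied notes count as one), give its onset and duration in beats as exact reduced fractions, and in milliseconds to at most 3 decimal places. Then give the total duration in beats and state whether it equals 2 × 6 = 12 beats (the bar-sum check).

1) 0.0ms=0b +229.299ms=3/5b
2) 229.299ms=3/5b +229.299ms=3/5b
3) 458.599ms=6/5b +229.299ms=3/5b
4) 687.898ms=9/5b +229.299ms=3/5b
5) 917.197ms=12/5b +229.299ms=3/5b
6) 1146.497ms=3b +573.248ms=3/2b
7) 1719.745ms=9/2b +573.248ms=3/2b
8) 2292.994ms=6b +573.248ms=3/2b
9) 2866.242ms=15/2b +573.248ms=3/2b
10) 3439.49ms=9b +1146.497ms=3b
Σ=12b of 12 (157bpm 6/8) — PASS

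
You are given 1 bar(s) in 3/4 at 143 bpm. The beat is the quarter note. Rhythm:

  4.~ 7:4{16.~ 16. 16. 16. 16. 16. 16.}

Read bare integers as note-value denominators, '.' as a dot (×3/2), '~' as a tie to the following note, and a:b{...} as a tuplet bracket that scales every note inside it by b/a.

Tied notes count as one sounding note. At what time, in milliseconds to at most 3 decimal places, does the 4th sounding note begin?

1. 0.0ms @ 0 + 809.191ms (27/14)
2. 809.191ms @ 27/14 + 89.91ms (3/14)
3. 899.101ms @ 15/7 + 89.91ms (3/14)
4. 989.011ms @ 33/14 + 89.91ms (3/14)
5. 1078.921ms @ 18/7 + 89.91ms (3/14)
6. 1168.831ms @ 39/14 + 89.91ms (3/14)

note 4 onset = 33/14b = 989.011ms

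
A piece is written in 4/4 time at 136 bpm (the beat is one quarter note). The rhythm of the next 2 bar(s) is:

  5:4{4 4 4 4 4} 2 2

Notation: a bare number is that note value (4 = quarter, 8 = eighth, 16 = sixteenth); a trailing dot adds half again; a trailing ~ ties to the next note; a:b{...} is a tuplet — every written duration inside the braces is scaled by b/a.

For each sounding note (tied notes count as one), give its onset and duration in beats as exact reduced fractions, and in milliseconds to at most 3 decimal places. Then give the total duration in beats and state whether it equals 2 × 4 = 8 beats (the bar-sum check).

1) 0.0ms=0b +352.941ms=4/5b
2) 352.941ms=4/5b +352.941ms=4/5b
3) 705.882ms=8/5b +352.941ms=4/5b
4) 1058.824ms=12/5b +352.941ms=4/5b
5) 1411.765ms=16/5b +352.941ms=4/5b
6) 1764.706ms=4b +882.353ms=2b
7) 2647.059ms=6b +882.353ms=2b
Σ=8b of 8 (136bpm 4/4) — PASS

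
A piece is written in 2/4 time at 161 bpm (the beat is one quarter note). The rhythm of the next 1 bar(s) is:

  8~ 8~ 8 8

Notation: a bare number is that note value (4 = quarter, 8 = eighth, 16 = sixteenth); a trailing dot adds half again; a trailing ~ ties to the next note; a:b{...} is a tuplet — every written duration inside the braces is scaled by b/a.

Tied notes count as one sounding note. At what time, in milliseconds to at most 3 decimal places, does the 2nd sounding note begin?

1. 0.0ms @ 0 + 559.006ms (3/2)
2. 559.006ms @ 3/2 + 186.335ms (1/2)

note 2 onset = 3/2b = 559.006ms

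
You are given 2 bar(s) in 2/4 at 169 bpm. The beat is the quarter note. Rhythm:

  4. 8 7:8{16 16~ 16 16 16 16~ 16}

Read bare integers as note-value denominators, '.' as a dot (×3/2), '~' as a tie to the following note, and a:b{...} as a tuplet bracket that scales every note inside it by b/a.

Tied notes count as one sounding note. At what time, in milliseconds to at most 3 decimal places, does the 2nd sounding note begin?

note 2 onset = 3/2b = 532.544ms

1. 0.0ms @ 0 + 532.544ms (3/2)
2. 532.544ms @ 3/2 + 177.515ms (1/2)
3. 710.059ms @ 2 + 101.437ms (2/7)
4. 811.496ms @ 16/7 + 202.874ms (4/7)
5. 1014.37ms @ 20/7 + 101.437ms (2/7)
6. 1115.807ms @ 22/7 + 101.437ms (2/7)
7. 1217.244ms @ 24/7 + 202.874ms (4/7)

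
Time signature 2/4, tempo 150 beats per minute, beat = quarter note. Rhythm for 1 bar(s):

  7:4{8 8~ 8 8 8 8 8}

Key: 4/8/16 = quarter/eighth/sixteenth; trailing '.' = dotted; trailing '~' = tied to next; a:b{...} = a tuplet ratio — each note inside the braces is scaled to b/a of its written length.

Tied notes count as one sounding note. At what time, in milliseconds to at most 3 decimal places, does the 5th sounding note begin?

1. 0.0ms @ 0 + 114.286ms (2/7)
2. 114.286ms @ 2/7 + 228.571ms (4/7)
3. 342.857ms @ 6/7 + 114.286ms (2/7)
4. 457.143ms @ 8/7 + 114.286ms (2/7)
5. 571.429ms @ 10/7 + 114.286ms (2/7)
6. 685.714ms @ 12/7 + 114.286ms (2/7)

note 5 onset = 10/7b = 571.429ms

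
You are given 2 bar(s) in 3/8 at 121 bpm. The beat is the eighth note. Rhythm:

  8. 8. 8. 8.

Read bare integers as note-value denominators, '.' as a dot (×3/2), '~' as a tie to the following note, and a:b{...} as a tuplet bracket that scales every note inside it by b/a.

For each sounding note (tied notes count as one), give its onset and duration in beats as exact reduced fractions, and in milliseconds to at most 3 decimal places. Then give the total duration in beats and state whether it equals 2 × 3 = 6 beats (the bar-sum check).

1) 0.0ms=0b +743.802ms=3/2b
2) 743.802ms=3/2b +743.802ms=3/2b
3) 1487.603ms=3b +743.802ms=3/2b
4) 2231.405ms=9/2b +743.802ms=3/2b
Σ=6b of 6 (121bpm 3/8) — PASS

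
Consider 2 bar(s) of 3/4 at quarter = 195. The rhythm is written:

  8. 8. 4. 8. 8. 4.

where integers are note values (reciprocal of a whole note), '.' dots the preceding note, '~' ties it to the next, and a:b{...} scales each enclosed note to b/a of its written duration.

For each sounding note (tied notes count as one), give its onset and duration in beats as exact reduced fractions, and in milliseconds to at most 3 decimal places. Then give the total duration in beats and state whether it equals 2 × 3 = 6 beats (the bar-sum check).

1) 0.0ms=0b +230.769ms=3/4b
2) 230.769ms=3/4b +230.769ms=3/4b
3) 461.538ms=3/2b +461.538ms=3/2b
4) 923.077ms=3b +230.769ms=3/4b
5) 1153.846ms=15/4b +230.769ms=3/4b
6) 1384.615ms=9/2b +461.538ms=3/2b
Σ=6b of 6 (195bpm 3/4) — PASS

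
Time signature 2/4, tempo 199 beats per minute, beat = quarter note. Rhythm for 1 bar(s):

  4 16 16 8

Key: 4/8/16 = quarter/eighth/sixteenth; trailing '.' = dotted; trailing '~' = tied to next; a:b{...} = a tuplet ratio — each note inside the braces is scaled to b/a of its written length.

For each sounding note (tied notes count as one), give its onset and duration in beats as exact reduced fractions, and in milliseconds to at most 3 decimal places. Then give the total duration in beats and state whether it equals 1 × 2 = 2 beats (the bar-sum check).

1) 0.0ms=0b +301.508ms=1b
2) 301.508ms=1b +75.377ms=1/4b
3) 376.884ms=5/4b +75.377ms=1/4b
4) 452.261ms=3/2b +150.754ms=1/2b
Σ=2b of 2 (199bpm 2/4) — PASS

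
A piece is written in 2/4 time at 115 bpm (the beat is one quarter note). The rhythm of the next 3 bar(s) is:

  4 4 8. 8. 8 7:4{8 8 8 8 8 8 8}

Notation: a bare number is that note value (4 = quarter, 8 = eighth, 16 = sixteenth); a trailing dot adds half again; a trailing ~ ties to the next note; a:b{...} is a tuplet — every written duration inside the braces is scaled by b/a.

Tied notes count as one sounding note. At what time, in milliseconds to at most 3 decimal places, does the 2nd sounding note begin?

note 2 onset = 1b = 521.739ms

1. 0.0ms @ 0 + 521.739ms (1)
2. 521.739ms @ 1 + 521.739ms (1)
3. 1043.478ms @ 2 + 391.304ms (3/4)
4. 1434.783ms @ 11/4 + 391.304ms (3/4)
5. 1826.087ms @ 7/2 + 260.87ms (1/2)
6. 2086.957ms @ 4 + 149.068ms (2/7)
7. 2236.025ms @ 30/7 + 149.068ms (2/7)
8. 2385.093ms @ 32/7 + 149.068ms (2/7)
9. 2534.161ms @ 34/7 + 149.068ms (2/7)
10. 2683.23ms @ 36/7 + 149.068ms (2/7)
11. 2832.298ms @ 38/7 + 149.068ms (2/7)
12. 2981.366ms @ 40/7 + 149.068ms (2/7)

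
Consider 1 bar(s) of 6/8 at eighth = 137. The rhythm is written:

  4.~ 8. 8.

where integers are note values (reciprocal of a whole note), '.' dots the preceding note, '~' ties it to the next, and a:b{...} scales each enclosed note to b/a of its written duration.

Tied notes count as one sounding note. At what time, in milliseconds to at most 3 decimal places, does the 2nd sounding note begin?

note 2 onset = 9/2b = 1970.803ms

1. 0.0ms @ 0 + 1970.803ms (9/2)
2. 1970.803ms @ 9/2 + 656.934ms (3/2)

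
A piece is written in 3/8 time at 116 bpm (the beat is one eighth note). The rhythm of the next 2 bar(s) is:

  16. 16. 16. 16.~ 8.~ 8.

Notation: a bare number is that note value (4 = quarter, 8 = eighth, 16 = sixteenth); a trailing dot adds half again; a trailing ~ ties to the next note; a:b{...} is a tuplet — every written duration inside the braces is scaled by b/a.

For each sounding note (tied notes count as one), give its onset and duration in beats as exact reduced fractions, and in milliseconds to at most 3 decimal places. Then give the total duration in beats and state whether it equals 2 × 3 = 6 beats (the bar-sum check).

1) 0.0ms=0b +387.931ms=3/4b
2) 387.931ms=3/4b +387.931ms=3/4b
3) 775.862ms=3/2b +387.931ms=3/4b
4) 1163.793ms=9/4b +1939.655ms=15/4b
Σ=6b of 6 (116bpm 3/8) — PASS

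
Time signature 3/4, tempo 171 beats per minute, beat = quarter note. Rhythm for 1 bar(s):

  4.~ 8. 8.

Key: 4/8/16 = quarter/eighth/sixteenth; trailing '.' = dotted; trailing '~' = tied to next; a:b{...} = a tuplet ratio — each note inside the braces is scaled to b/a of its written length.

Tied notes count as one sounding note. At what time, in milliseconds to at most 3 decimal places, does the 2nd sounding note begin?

note 2 onset = 9/4b = 789.474ms

1. 0.0ms @ 0 + 789.474ms (9/4)
2. 789.474ms @ 9/4 + 263.158ms (3/4)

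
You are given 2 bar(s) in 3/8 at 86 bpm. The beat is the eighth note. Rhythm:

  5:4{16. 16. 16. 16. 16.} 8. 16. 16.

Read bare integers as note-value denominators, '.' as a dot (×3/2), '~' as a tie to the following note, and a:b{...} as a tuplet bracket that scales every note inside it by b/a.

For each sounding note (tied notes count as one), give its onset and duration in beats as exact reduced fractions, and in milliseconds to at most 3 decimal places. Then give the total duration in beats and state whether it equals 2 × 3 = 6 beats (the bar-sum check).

1) 0.0ms=0b +418.605ms=3/5b
2) 418.605ms=3/5b +418.605ms=3/5b
3) 837.209ms=6/5b +418.605ms=3/5b
4) 1255.814ms=9/5b +418.605ms=3/5b
5) 1674.419ms=12/5b +418.605ms=3/5b
6) 2093.023ms=3b +1046.512ms=3/2b
7) 3139.535ms=9/2b +523.256ms=3/4b
8) 3662.791ms=21/4b +523.256ms=3/4b
Σ=6b of 6 (86bpm 3/8) — PASS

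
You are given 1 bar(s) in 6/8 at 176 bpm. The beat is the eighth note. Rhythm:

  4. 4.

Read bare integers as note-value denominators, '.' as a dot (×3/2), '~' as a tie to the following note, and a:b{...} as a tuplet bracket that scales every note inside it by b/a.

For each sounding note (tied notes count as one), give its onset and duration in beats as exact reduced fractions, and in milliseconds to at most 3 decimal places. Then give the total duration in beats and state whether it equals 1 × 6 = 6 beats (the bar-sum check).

1) 0.0ms=0b +1022.727ms=3b
2) 1022.727ms=3b +1022.727ms=3b
Σ=6b of 6 (176bpm 6/8) — PASS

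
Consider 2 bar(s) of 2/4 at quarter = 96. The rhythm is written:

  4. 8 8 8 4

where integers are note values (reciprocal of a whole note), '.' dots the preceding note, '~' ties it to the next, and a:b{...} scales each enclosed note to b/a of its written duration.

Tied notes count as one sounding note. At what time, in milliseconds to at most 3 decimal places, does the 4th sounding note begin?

note 4 onset = 5/2b = 1562.5ms

1. 0.0ms @ 0 + 937.5ms (3/2)
2. 937.5ms @ 3/2 + 312.5ms (1/2)
3. 1250.0ms @ 2 + 312.5ms (1/2)
4. 1562.5ms @ 5/2 + 312.5ms (1/2)
5. 1875.0ms @ 3 + 625.0ms (1)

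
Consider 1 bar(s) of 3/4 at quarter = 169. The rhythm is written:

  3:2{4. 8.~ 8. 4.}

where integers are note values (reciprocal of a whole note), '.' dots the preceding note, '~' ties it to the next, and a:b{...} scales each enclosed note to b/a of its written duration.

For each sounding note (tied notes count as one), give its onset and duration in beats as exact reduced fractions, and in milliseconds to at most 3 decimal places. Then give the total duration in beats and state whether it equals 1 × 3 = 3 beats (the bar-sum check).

1) 0.0ms=0b +355.03ms=1b
2) 355.03ms=1b +355.03ms=1b
3) 710.059ms=2b +355.03ms=1b
Σ=3b of 3 (169bpm 3/4) — PASS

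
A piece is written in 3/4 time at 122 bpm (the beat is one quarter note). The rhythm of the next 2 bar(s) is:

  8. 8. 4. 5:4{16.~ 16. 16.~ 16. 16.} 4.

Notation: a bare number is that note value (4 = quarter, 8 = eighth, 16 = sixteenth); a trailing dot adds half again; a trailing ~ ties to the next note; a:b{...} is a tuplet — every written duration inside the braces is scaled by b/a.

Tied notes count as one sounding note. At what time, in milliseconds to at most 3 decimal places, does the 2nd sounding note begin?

note 2 onset = 3/4b = 368.852ms

1. 0.0ms @ 0 + 368.852ms (3/4)
2. 368.852ms @ 3/4 + 368.852ms (3/4)
3. 737.705ms @ 3/2 + 737.705ms (3/2)
4. 1475.41ms @ 3 + 295.082ms (3/5)
5. 1770.492ms @ 18/5 + 295.082ms (3/5)
6. 2065.574ms @ 21/5 + 147.541ms (3/10)
7. 2213.115ms @ 9/2 + 737.705ms (3/2)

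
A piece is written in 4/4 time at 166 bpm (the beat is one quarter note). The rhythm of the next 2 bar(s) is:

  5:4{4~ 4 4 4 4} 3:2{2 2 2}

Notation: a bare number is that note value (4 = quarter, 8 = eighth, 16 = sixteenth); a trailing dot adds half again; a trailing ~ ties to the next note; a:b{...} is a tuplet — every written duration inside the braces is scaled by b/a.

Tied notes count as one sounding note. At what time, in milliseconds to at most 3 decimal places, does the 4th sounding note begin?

note 4 onset = 16/5b = 1156.627ms

1. 0.0ms @ 0 + 578.313ms (8/5)
2. 578.313ms @ 8/5 + 289.157ms (4/5)
3. 867.47ms @ 12/5 + 289.157ms (4/5)
4. 1156.627ms @ 16/5 + 289.157ms (4/5)
5. 1445.783ms @ 4 + 481.928ms (4/3)
6. 1927.711ms @ 16/3 + 481.928ms (4/3)
7. 2409.639ms @ 20/3 + 481.928ms (4/3)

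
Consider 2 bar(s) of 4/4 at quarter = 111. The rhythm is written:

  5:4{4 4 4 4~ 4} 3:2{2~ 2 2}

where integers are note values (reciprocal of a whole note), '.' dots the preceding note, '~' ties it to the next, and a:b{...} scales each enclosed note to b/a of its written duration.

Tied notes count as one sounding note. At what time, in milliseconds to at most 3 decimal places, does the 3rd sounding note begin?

1. 0.0ms @ 0 + 432.432ms (4/5)
2. 432.432ms @ 4/5 + 432.432ms (4/5)
3. 864.865ms @ 8/5 + 432.432ms (4/5)
4. 1297.297ms @ 12/5 + 864.865ms (8/5)
5. 2162.162ms @ 4 + 1441.441ms (8/3)
6. 3603.604ms @ 20/3 + 720.721ms (4/3)

note 3 onset = 8/5b = 864.865ms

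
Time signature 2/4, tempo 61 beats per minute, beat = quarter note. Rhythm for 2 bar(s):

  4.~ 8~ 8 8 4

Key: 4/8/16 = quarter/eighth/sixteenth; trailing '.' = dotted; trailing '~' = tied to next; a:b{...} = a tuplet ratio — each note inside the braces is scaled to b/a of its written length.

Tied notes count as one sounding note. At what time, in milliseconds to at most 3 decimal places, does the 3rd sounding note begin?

note 3 onset = 3b = 2950.82ms

1. 0.0ms @ 0 + 2459.016ms (5/2)
2. 2459.016ms @ 5/2 + 491.803ms (1/2)
3. 2950.82ms @ 3 + 983.607ms (1)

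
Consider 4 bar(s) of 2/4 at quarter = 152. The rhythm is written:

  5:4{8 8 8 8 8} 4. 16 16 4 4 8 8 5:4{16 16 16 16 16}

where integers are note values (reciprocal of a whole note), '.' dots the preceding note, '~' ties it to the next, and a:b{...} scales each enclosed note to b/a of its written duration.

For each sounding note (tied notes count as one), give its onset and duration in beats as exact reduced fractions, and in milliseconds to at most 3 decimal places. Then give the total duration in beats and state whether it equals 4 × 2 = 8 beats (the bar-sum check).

1) 0.0ms=0b +157.895ms=2/5b
2) 157.895ms=2/5b +157.895ms=2/5b
3) 315.789ms=4/5b +157.895ms=2/5b
4) 473.684ms=6/5b +157.895ms=2/5b
5) 631.579ms=8/5b +157.895ms=2/5b
6) 789.474ms=2b +592.105ms=3/2b
7) 1381.579ms=7/2b +98.684ms=1/4b
8) 1480.263ms=15/4b +98.684ms=1/4b
9) 1578.947ms=4b +394.737ms=1b
10) 1973.684ms=5b +394.737ms=1b
11) 2368.421ms=6b +197.368ms=1/2b
12) 2565.789ms=13/2b +197.368ms=1/2b
13) 2763.158ms=7b +78.947ms=1/5b
14) 2842.105ms=36/5b +78.947ms=1/5b
15) 2921.053ms=37/5b +78.947ms=1/5b
16) 3000.0ms=38/5b +78.947ms=1/5b
17) 3078.947ms=39/5b +78.947ms=1/5b
Σ=8b of 8 (152bpm 2/4) — PASS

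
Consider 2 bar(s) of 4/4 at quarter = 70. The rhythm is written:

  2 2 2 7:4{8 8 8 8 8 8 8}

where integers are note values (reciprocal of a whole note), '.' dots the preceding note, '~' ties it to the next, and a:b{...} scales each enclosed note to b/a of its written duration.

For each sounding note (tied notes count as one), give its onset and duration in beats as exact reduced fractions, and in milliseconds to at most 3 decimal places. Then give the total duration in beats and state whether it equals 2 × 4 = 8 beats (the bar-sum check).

1) 0.0ms=0b +1714.286ms=2b
2) 1714.286ms=2b +1714.286ms=2b
3) 3428.571ms=4b +1714.286ms=2b
4) 5142.857ms=6b +244.898ms=2/7b
5) 5387.755ms=44/7b +244.898ms=2/7b
6) 5632.653ms=46/7b +244.898ms=2/7b
7) 5877.551ms=48/7b +244.898ms=2/7b
8) 6122.449ms=50/7b +244.898ms=2/7b
9) 6367.347ms=52/7b +244.898ms=2/7b
10) 6612.245ms=54/7b +244.898ms=2/7b
Σ=8b of 8 (70bpm 4/4) — PASS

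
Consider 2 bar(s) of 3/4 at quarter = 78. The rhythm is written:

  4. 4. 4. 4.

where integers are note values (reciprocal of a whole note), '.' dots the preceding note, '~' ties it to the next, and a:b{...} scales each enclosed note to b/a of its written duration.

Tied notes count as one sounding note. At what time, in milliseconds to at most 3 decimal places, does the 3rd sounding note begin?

1. 0.0ms @ 0 + 1153.846ms (3/2)
2. 1153.846ms @ 3/2 + 1153.846ms (3/2)
3. 2307.692ms @ 3 + 1153.846ms (3/2)
4. 3461.538ms @ 9/2 + 1153.846ms (3/2)

note 3 onset = 3b = 2307.692ms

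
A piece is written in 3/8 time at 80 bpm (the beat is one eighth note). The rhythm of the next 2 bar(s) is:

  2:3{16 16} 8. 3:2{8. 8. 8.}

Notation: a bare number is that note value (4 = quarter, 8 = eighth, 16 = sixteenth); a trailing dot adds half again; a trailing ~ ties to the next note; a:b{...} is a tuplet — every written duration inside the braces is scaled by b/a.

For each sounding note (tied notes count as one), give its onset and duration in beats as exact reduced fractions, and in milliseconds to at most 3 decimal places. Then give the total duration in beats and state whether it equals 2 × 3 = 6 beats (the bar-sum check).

1) 0.0ms=0b +562.5ms=3/4b
2) 562.5ms=3/4b +562.5ms=3/4b
3) 1125.0ms=3/2b +1125.0ms=3/2b
4) 2250.0ms=3b +750.0ms=1b
5) 3000.0ms=4b +750.0ms=1b
6) 3750.0ms=5b +750.0ms=1b
Σ=6b of 6 (80bpm 3/8) — PASS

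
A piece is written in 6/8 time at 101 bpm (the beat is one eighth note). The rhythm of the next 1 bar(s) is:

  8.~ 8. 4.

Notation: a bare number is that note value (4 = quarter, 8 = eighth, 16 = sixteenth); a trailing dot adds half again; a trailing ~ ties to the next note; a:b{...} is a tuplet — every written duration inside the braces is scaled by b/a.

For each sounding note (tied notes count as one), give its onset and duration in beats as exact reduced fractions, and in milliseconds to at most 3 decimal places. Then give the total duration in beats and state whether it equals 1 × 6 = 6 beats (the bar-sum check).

1) 0.0ms=0b +1782.178ms=3b
2) 1782.178ms=3b +1782.178ms=3b
Σ=6b of 6 (101bpm 6/8) — PASS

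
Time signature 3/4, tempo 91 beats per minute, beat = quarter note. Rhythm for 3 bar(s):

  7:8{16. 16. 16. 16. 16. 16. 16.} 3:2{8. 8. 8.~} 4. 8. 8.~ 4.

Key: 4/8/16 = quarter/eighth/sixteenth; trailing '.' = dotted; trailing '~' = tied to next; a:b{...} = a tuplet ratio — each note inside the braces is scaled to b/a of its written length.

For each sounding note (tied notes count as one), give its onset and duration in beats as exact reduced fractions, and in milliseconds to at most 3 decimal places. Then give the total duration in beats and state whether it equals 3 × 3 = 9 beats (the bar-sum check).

1) 0.0ms=0b +282.575ms=3/7b
2) 282.575ms=3/7b +282.575ms=3/7b
3) 565.149ms=6/7b +282.575ms=3/7b
4) 847.724ms=9/7b +282.575ms=3/7b
5) 1130.298ms=12/7b +282.575ms=3/7b
6) 1412.873ms=15/7b +282.575ms=3/7b
7) 1695.447ms=18/7b +282.575ms=3/7b
8) 1978.022ms=3b +329.67ms=1/2b
9) 2307.692ms=7/2b +329.67ms=1/2b
10) 2637.363ms=4b +1318.681ms=2b
11) 3956.044ms=6b +494.505ms=3/4b
12) 4450.549ms=27/4b +1483.516ms=9/4b
Σ=9b of 9 (91bpm 3/4) — PASS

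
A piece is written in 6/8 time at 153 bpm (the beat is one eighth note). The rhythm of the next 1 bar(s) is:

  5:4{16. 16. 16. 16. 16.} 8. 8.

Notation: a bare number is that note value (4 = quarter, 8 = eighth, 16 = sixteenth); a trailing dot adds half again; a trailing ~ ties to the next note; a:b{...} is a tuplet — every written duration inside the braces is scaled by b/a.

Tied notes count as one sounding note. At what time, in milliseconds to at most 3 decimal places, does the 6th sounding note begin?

1. 0.0ms @ 0 + 235.294ms (3/5)
2. 235.294ms @ 3/5 + 235.294ms (3/5)
3. 470.588ms @ 6/5 + 235.294ms (3/5)
4. 705.882ms @ 9/5 + 235.294ms (3/5)
5. 941.176ms @ 12/5 + 235.294ms (3/5)
6. 1176.471ms @ 3 + 588.235ms (3/2)
7. 1764.706ms @ 9/2 + 588.235ms (3/2)

note 6 onset = 3b = 1176.471ms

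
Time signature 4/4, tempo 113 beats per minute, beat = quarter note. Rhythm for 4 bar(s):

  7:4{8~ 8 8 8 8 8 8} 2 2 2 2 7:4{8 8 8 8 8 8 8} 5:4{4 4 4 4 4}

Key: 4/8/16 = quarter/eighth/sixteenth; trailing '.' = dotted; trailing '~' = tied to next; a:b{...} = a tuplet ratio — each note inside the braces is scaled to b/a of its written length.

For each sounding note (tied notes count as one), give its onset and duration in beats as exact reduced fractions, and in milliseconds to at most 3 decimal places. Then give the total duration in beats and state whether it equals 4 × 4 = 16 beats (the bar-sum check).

1) 0.0ms=0b +303.413ms=4/7b
2) 303.413ms=4/7b +151.707ms=2/7b
3) 455.12ms=6/7b +151.707ms=2/7b
4) 606.827ms=8/7b +151.707ms=2/7b
5) 758.534ms=10/7b +151.707ms=2/7b
6) 910.24ms=12/7b +151.707ms=2/7b
7) 1061.947ms=2b +1061.947ms=2b
8) 2123.894ms=4b +1061.947ms=2b
9) 3185.841ms=6b +1061.947ms=2b
10) 4247.788ms=8b +1061.947ms=2b
11) 5309.735ms=10b +151.707ms=2/7b
12) 5461.441ms=72/7b +151.707ms=2/7b
13) 5613.148ms=74/7b +151.707ms=2/7b
14) 5764.855ms=76/7b +151.707ms=2/7b
15) 5916.561ms=78/7b +151.707ms=2/7b
16) 6068.268ms=80/7b +151.707ms=2/7b
17) 6219.975ms=82/7b +151.707ms=2/7b
18) 6371.681ms=12b +424.779ms=4/5b
19) 6796.46ms=64/5b +424.779ms=4/5b
20) 7221.239ms=68/5b +424.779ms=4/5b
21) 7646.018ms=72/5b +424.779ms=4/5b
22) 8070.796ms=76/5b +424.779ms=4/5b
Σ=16b of 16 (113bpm 4/4) — PASS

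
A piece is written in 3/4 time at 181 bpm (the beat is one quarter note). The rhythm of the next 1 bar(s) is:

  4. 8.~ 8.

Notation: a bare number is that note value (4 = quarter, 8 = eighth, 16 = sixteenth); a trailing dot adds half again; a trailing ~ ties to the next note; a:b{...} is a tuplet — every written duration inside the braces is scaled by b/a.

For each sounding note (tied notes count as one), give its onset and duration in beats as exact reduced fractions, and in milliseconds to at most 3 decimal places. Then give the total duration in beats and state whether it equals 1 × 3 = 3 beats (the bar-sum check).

1) 0.0ms=0b +497.238ms=3/2b
2) 497.238ms=3/2b +497.238ms=3/2b
Σ=3b of 3 (181bpm 3/4) — PASS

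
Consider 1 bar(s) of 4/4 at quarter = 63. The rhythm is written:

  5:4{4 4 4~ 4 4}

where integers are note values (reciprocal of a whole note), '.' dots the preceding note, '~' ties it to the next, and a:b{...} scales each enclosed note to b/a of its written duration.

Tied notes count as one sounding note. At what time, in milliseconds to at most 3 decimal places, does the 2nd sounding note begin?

1. 0.0ms @ 0 + 761.905ms (4/5)
2. 761.905ms @ 4/5 + 761.905ms (4/5)
3. 1523.81ms @ 8/5 + 1523.81ms (8/5)
4. 3047.619ms @ 16/5 + 761.905ms (4/5)

note 2 onset = 4/5b = 761.905ms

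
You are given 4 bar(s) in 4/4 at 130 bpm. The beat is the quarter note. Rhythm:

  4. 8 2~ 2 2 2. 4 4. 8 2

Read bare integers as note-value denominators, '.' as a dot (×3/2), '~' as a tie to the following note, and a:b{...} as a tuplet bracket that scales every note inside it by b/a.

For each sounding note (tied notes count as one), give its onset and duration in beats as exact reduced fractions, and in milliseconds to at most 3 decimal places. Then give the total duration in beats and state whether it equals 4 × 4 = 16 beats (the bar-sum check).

1) 0.0ms=0b +692.308ms=3/2b
2) 692.308ms=3/2b +230.769ms=1/2b
3) 923.077ms=2b +1846.154ms=4b
4) 2769.231ms=6b +923.077ms=2b
5) 3692.308ms=8b +1384.615ms=3b
6) 5076.923ms=11b +461.538ms=1b
7) 5538.462ms=12b +692.308ms=3/2b
8) 6230.769ms=27/2b +230.769ms=1/2b
9) 6461.538ms=14b +923.077ms=2b
Σ=16b of 16 (130bpm 4/4) — PASS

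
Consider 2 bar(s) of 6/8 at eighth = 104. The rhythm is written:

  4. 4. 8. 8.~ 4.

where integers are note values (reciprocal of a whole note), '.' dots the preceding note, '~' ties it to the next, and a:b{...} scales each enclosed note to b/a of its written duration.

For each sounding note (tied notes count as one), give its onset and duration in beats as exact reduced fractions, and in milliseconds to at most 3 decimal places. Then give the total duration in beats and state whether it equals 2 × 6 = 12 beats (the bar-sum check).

1) 0.0ms=0b +1730.769ms=3b
2) 1730.769ms=3b +1730.769ms=3b
3) 3461.538ms=6b +865.385ms=3/2b
4) 4326.923ms=15/2b +2596.154ms=9/2b
Σ=12b of 12 (104bpm 6/8) — PASS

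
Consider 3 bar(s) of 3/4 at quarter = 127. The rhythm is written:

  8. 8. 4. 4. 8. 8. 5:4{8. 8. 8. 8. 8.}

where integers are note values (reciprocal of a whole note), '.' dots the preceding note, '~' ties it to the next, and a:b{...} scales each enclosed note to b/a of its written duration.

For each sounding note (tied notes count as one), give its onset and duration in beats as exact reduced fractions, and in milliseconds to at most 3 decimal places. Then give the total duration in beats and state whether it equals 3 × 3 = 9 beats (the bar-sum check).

1) 0.0ms=0b +354.331ms=3/4b
2) 354.331ms=3/4b +354.331ms=3/4b
3) 708.661ms=3/2b +708.661ms=3/2b
4) 1417.323ms=3b +708.661ms=3/2b
5) 2125.984ms=9/2b +354.331ms=3/4b
6) 2480.315ms=21/4b +354.331ms=3/4b
7) 2834.646ms=6b +283.465ms=3/5b
8) 3118.11ms=33/5b +283.465ms=3/5b
9) 3401.575ms=36/5b +283.465ms=3/5b
10) 3685.039ms=39/5b +283.465ms=3/5b
11) 3968.504ms=42/5b +283.465ms=3/5b
Σ=9b of 9 (127bpm 3/4) — PASS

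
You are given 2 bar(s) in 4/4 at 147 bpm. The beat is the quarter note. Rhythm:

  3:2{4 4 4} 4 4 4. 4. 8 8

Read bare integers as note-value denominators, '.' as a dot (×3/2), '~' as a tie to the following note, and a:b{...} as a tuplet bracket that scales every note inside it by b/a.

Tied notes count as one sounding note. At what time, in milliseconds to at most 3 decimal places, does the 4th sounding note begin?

note 4 onset = 2b = 816.327ms

1. 0.0ms @ 0 + 272.109ms (2/3)
2. 272.109ms @ 2/3 + 272.109ms (2/3)
3. 544.218ms @ 4/3 + 272.109ms (2/3)
4. 816.327ms @ 2 + 408.163ms (1)
5. 1224.49ms @ 3 + 408.163ms (1)
6. 1632.653ms @ 4 + 612.245ms (3/2)
7. 2244.898ms @ 11/2 + 612.245ms (3/2)
8. 2857.143ms @ 7 + 204.082ms (1/2)
9. 3061.224ms @ 15/2 + 204.082ms (1/2)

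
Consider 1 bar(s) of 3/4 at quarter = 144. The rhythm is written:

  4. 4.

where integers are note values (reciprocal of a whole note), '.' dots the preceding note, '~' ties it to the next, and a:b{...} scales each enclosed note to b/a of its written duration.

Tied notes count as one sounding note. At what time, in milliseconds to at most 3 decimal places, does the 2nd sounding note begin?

1. 0.0ms @ 0 + 625.0ms (3/2)
2. 625.0ms @ 3/2 + 625.0ms (3/2)

note 2 onset = 3/2b = 625.0ms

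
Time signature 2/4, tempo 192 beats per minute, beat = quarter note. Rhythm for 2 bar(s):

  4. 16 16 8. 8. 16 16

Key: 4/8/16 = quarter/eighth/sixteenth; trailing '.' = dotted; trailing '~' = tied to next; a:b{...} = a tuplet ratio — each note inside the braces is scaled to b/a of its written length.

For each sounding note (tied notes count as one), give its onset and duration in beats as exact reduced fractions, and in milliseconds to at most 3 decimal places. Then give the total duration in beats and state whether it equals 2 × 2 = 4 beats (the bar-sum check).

1) 0.0ms=0b +468.75ms=3/2b
2) 468.75ms=3/2b +78.125ms=1/4b
3) 546.875ms=7/4b +78.125ms=1/4b
4) 625.0ms=2b +234.375ms=3/4b
5) 859.375ms=11/4b +234.375ms=3/4b
6) 1093.75ms=7/2b +78.125ms=1/4b
7) 1171.875ms=15/4b +78.125ms=1/4b
Σ=4b of 4 (192bpm 2/4) — PASS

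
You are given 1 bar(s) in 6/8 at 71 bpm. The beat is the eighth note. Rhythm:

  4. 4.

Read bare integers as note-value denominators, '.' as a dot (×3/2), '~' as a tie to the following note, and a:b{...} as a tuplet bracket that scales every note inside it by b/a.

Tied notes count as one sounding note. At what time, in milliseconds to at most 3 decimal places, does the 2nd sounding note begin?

note 2 onset = 3b = 2535.211ms

1. 0.0ms @ 0 + 2535.211ms (3)
2. 2535.211ms @ 3 + 2535.211ms (3)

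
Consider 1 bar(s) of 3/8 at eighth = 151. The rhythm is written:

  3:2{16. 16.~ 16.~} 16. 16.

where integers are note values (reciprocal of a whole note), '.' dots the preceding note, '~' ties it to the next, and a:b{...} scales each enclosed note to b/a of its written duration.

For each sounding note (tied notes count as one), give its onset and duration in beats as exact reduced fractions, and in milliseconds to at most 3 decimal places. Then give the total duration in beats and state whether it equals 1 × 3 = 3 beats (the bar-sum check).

1) 0.0ms=0b +198.675ms=1/2b
2) 198.675ms=1/2b +695.364ms=7/4b
3) 894.04ms=9/4b +298.013ms=3/4b
Σ=3b of 3 (151bpm 3/8) — PASS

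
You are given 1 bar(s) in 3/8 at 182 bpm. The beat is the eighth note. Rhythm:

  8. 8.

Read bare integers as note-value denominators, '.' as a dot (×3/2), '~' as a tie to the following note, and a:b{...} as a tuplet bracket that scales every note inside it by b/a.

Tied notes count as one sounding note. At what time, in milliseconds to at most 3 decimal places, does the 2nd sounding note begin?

1. 0.0ms @ 0 + 494.505ms (3/2)
2. 494.505ms @ 3/2 + 494.505ms (3/2)

note 2 onset = 3/2b = 494.505ms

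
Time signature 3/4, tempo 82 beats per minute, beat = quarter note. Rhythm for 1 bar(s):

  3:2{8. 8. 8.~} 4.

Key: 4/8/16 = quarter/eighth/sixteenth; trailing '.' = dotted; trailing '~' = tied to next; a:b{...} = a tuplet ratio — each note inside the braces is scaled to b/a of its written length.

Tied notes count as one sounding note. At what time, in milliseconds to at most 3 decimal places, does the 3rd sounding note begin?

1. 0.0ms @ 0 + 365.854ms (1/2)
2. 365.854ms @ 1/2 + 365.854ms (1/2)
3. 731.707ms @ 1 + 1463.415ms (2)

note 3 onset = 1b = 731.707ms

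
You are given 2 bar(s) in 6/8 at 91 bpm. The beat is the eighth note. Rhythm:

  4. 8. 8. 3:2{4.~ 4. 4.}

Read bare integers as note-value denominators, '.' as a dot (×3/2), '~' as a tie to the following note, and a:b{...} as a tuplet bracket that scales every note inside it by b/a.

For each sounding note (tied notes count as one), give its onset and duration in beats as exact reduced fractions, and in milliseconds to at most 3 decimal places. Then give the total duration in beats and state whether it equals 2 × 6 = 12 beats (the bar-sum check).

1) 0.0ms=0b +1978.022ms=3b
2) 1978.022ms=3b +989.011ms=3/2b
3) 2967.033ms=9/2b +989.011ms=3/2b
4) 3956.044ms=6b +2637.363ms=4b
5) 6593.407ms=10b +1318.681ms=2b
Σ=12b of 12 (91bpm 6/8) — PASS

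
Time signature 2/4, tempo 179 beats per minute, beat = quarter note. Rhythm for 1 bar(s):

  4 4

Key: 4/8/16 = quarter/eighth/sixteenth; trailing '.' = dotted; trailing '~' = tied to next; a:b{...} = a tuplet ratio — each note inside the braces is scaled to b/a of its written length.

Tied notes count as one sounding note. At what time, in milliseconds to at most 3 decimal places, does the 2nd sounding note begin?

1. 0.0ms @ 0 + 335.196ms (1)
2. 335.196ms @ 1 + 335.196ms (1)

note 2 onset = 1b = 335.196ms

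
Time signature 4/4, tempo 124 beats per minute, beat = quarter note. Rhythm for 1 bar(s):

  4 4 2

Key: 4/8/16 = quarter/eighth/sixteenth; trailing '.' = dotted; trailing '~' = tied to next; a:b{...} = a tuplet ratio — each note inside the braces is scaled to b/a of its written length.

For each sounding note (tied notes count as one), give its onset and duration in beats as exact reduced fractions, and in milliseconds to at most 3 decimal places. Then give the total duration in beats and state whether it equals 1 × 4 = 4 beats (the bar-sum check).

1) 0.0ms=0b +483.871ms=1b
2) 483.871ms=1b +483.871ms=1b
3) 967.742ms=2b +967.742ms=2b
Σ=4b of 4 (124bpm 4/4) — PASS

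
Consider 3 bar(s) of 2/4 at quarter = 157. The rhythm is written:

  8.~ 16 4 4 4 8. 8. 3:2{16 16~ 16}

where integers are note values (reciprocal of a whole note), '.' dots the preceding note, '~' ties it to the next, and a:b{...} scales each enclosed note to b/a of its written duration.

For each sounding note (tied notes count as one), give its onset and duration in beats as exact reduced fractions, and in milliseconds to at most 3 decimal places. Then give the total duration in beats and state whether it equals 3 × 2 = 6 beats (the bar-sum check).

1) 0.0ms=0b +382.166ms=1b
2) 382.166ms=1b +382.166ms=1b
3) 764.331ms=2b +382.166ms=1b
4) 1146.497ms=3b +382.166ms=1b
5) 1528.662ms=4b +286.624ms=3/4b
6) 1815.287ms=19/4b +286.624ms=3/4b
7) 2101.911ms=11/2b +63.694ms=1/6b
8) 2165.605ms=17/3b +127.389ms=1/3b
Σ=6b of 6 (157bpm 2/4) — PASS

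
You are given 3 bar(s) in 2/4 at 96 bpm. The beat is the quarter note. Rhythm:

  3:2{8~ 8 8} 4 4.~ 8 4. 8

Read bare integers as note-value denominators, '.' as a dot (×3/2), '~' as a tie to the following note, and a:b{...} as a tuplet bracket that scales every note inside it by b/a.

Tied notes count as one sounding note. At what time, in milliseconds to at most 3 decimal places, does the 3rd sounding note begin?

1. 0.0ms @ 0 + 416.667ms (2/3)
2. 416.667ms @ 2/3 + 208.333ms (1/3)
3. 625.0ms @ 1 + 625.0ms (1)
4. 1250.0ms @ 2 + 1250.0ms (2)
5. 2500.0ms @ 4 + 937.5ms (3/2)
6. 3437.5ms @ 11/2 + 312.5ms (1/2)

note 3 onset = 1b = 625.0ms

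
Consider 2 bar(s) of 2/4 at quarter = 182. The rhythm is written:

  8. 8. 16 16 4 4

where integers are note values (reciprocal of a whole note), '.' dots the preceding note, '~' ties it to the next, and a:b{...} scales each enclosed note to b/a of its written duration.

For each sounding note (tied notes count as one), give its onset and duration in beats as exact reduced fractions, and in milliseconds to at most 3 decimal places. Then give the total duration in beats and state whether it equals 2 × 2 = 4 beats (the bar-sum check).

1) 0.0ms=0b +247.253ms=3/4b
2) 247.253ms=3/4b +247.253ms=3/4b
3) 494.505ms=3/2b +82.418ms=1/4b
4) 576.923ms=7/4b +82.418ms=1/4b
5) 659.341ms=2b +329.67ms=1b
6) 989.011ms=3b +329.67ms=1b
Σ=4b of 4 (182bpm 2/4) — PASS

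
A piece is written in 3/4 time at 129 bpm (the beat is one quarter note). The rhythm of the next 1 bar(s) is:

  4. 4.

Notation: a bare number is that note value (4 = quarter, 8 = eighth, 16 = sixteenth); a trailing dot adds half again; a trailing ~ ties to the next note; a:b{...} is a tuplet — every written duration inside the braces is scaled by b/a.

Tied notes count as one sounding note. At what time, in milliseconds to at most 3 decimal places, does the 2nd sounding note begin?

note 2 onset = 3/2b = 697.674ms

1. 0.0ms @ 0 + 697.674ms (3/2)
2. 697.674ms @ 3/2 + 697.674ms (3/2)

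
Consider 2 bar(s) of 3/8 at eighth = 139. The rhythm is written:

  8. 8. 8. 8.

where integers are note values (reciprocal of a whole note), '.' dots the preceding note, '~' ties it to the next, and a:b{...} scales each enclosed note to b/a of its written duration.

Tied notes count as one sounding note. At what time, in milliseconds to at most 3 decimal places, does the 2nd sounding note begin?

note 2 onset = 3/2b = 647.482ms

1. 0.0ms @ 0 + 647.482ms (3/2)
2. 647.482ms @ 3/2 + 647.482ms (3/2)
3. 1294.964ms @ 3 + 647.482ms (3/2)
4. 1942.446ms @ 9/2 + 647.482ms (3/2)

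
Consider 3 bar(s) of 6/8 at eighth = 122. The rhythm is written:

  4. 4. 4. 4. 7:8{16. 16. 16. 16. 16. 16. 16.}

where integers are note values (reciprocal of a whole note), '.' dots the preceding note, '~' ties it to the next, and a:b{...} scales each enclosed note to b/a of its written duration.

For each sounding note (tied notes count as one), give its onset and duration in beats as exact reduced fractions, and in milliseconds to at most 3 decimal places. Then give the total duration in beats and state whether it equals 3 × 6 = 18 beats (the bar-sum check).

1) 0.0ms=0b +1475.41ms=3b
2) 1475.41ms=3b +1475.41ms=3b
3) 2950.82ms=6b +1475.41ms=3b
4) 4426.23ms=9b +1475.41ms=3b
5) 5901.639ms=12b +421.546ms=6/7b
6) 6323.185ms=90/7b +421.546ms=6/7b
7) 6744.731ms=96/7b +421.546ms=6/7b
8) 7166.276ms=102/7b +421.546ms=6/7b
9) 7587.822ms=108/7b +421.546ms=6/7b
10) 8009.368ms=114/7b +421.546ms=6/7b
11) 8430.913ms=120/7b +421.546ms=6/7b
Σ=18b of 18 (122bpm 6/8) — PASS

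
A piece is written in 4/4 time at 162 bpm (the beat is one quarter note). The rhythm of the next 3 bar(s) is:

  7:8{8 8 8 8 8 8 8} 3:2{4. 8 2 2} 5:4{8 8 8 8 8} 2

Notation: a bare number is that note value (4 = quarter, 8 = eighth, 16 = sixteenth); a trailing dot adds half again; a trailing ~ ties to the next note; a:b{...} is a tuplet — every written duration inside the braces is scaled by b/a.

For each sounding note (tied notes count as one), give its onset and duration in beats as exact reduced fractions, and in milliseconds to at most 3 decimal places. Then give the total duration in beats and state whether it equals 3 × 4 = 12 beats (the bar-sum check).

1) 0.0ms=0b +211.64ms=4/7b
2) 211.64ms=4/7b +211.64ms=4/7b
3) 423.28ms=8/7b +211.64ms=4/7b
4) 634.921ms=12/7b +211.64ms=4/7b
5) 846.561ms=16/7b +211.64ms=4/7b
6) 1058.201ms=20/7b +211.64ms=4/7b
7) 1269.841ms=24/7b +211.64ms=4/7b
8) 1481.481ms=4b +370.37ms=1b
9) 1851.852ms=5b +123.457ms=1/3b
10) 1975.309ms=16/3b +493.827ms=4/3b
11) 2469.136ms=20/3b +493.827ms=4/3b
12) 2962.963ms=8b +148.148ms=2/5b
13) 3111.111ms=42/5b +148.148ms=2/5b
14) 3259.259ms=44/5b +148.148ms=2/5b
15) 3407.407ms=46/5b +148.148ms=2/5b
16) 3555.556ms=48/5b +148.148ms=2/5b
17) 3703.704ms=10b +740.741ms=2b
Σ=12b of 12 (162bpm 4/4) — PASS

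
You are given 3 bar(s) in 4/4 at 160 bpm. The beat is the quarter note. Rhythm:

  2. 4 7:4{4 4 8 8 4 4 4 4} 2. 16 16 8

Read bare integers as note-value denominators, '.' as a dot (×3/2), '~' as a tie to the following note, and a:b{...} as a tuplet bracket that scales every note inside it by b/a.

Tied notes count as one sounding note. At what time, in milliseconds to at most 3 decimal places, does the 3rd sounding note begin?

1. 0.0ms @ 0 + 1125.0ms (3)
2. 1125.0ms @ 3 + 375.0ms (1)
3. 1500.0ms @ 4 + 214.286ms (4/7)
4. 1714.286ms @ 32/7 + 214.286ms (4/7)
5. 1928.571ms @ 36/7 + 107.143ms (2/7)
6. 2035.714ms @ 38/7 + 107.143ms (2/7)
7. 2142.857ms @ 40/7 + 214.286ms (4/7)
8. 2357.143ms @ 44/7 + 214.286ms (4/7)
9. 2571.429ms @ 48/7 + 214.286ms (4/7)
10. 2785.714ms @ 52/7 + 214.286ms (4/7)
11. 3000.0ms @ 8 + 1125.0ms (3)
12. 4125.0ms @ 11 + 93.75ms (1/4)
13. 4218.75ms @ 45/4 + 93.75ms (1/4)
14. 4312.5ms @ 23/2 + 187.5ms (1/2)

note 3 onset = 4b = 1500.0ms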